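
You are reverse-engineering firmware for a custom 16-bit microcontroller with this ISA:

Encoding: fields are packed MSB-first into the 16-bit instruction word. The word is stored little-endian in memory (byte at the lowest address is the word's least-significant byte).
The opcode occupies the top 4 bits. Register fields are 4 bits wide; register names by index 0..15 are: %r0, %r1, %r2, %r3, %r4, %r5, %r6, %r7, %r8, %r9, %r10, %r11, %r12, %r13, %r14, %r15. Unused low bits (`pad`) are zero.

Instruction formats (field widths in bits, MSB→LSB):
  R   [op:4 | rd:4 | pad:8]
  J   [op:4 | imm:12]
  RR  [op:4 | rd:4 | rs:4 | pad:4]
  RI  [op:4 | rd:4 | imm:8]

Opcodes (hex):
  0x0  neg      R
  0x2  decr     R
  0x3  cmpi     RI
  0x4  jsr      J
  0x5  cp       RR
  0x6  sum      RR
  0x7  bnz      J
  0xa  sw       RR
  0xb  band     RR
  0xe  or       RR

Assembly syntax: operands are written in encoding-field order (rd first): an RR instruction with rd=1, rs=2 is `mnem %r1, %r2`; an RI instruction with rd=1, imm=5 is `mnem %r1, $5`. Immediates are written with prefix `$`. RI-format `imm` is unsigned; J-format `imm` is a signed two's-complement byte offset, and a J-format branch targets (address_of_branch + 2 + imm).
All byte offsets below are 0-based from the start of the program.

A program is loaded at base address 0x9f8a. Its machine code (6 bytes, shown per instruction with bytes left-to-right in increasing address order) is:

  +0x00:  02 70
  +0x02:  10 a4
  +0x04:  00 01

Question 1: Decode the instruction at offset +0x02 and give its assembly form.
[02] 10 a4 → 0xa410
  op=0xa410>>12=0xa ⇒ sw (RR)
  rd: (w>>8)&0xf=0x4 → %r4
  rs: (w>>4)&0xf=0x1 → %r1

sw %r4, %r1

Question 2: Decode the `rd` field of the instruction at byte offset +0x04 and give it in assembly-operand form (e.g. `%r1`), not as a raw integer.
off 0x04: read 00 01 as little → 0x0100
  top 4b → 0x0 → neg [R]
  rd: (w>>8)&0xf=0x1 → %r1

%r1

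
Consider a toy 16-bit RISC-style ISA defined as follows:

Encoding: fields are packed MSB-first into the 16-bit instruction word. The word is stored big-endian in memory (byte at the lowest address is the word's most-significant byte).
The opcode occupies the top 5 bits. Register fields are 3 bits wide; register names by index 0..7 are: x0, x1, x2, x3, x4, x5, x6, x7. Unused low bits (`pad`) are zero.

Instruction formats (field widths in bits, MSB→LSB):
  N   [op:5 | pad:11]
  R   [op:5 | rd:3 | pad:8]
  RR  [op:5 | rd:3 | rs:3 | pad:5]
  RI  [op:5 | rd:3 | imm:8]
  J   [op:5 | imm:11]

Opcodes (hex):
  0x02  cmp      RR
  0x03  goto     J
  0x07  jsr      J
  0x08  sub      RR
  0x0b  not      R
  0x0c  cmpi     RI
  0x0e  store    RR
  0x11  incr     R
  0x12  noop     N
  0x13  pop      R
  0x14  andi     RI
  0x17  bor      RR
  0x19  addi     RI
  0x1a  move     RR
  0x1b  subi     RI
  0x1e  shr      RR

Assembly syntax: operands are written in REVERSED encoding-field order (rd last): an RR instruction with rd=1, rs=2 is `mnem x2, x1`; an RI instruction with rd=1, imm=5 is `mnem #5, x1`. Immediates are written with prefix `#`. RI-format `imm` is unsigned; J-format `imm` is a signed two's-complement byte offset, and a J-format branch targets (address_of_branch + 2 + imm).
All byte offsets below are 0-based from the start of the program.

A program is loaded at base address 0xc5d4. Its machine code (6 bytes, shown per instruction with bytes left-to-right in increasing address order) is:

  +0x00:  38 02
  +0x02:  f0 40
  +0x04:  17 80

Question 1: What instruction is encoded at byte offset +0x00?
+0x00: 38 02 ⇒ word 0x3802 (big)
  op=0x3802>>11=0x7 ⇒ jsr (J)
  [10:0] imm=2 = #2

jsr #2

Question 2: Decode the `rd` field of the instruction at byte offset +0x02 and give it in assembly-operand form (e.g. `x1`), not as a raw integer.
@+02  big-endian(f0 40) = 0xf040
  top 5b → 0x1e → shr [RR]
  rd@[10:8]=0x0 ⇒ x0
  rs@[7:5]=0x2 ⇒ x2

x0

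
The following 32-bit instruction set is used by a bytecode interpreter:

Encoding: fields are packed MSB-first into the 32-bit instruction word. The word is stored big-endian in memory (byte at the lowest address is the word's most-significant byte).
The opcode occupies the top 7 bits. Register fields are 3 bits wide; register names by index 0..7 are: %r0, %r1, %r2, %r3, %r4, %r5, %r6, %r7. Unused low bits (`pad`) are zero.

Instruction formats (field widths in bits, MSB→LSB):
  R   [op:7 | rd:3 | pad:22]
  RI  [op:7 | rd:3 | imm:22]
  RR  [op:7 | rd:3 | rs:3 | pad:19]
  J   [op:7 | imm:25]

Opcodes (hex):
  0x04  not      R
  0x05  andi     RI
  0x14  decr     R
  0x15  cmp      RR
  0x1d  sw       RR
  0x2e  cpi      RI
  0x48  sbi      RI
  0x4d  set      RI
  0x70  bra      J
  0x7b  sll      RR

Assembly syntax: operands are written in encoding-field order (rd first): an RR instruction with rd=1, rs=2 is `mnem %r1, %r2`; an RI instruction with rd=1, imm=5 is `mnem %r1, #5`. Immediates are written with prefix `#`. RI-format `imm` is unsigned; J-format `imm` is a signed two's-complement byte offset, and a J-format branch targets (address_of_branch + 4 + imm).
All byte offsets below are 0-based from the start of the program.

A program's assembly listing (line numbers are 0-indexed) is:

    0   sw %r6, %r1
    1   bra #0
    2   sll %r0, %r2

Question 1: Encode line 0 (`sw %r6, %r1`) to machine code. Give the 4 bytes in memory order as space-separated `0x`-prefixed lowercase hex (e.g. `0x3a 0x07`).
0. sw fields op=0x1d:7|rd=6:3|rs=1:3|pad=0:19 → word 3b880000h → 3b 88 00 00

0x3b 0x88 0x00 0x00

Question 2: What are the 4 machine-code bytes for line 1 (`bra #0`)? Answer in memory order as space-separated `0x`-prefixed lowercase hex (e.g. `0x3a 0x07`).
line 1 (bra): pack op=0x70:7|imm=0:25 = 0xe0000000; big→ e0 00 00 00

0xe0 0x00 0x00 0x00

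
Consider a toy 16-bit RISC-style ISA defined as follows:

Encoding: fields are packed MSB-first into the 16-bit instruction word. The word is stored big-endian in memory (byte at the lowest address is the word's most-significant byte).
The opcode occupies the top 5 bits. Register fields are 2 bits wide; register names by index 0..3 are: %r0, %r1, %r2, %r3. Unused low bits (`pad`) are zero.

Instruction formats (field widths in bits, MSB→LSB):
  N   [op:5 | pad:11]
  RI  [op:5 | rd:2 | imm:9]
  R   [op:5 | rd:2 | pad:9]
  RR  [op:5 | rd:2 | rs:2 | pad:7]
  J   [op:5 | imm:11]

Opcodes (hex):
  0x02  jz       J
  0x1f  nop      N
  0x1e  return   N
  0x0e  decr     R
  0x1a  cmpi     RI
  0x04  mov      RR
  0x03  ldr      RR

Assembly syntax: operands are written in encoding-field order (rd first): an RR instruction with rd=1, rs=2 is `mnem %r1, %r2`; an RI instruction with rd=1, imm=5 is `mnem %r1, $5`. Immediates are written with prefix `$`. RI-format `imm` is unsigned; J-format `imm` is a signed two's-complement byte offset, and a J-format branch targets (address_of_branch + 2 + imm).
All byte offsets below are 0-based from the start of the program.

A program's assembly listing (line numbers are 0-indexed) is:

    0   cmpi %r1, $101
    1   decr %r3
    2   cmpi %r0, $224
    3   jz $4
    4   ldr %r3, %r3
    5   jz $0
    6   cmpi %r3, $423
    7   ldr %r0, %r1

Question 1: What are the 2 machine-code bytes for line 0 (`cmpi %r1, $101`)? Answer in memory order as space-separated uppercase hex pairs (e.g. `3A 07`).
0. cmpi fields op=0x1a:5|rd=1:2|imm=101:9 → word d265h → d2 65

D2 65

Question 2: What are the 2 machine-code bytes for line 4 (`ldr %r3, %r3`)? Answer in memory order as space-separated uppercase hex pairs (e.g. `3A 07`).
L4: ldr op=0x3:5|rd=3:2|rs=3:2|pad=0:7 ⇒ 0x1f80 ⇒ big 1f 80

1F 80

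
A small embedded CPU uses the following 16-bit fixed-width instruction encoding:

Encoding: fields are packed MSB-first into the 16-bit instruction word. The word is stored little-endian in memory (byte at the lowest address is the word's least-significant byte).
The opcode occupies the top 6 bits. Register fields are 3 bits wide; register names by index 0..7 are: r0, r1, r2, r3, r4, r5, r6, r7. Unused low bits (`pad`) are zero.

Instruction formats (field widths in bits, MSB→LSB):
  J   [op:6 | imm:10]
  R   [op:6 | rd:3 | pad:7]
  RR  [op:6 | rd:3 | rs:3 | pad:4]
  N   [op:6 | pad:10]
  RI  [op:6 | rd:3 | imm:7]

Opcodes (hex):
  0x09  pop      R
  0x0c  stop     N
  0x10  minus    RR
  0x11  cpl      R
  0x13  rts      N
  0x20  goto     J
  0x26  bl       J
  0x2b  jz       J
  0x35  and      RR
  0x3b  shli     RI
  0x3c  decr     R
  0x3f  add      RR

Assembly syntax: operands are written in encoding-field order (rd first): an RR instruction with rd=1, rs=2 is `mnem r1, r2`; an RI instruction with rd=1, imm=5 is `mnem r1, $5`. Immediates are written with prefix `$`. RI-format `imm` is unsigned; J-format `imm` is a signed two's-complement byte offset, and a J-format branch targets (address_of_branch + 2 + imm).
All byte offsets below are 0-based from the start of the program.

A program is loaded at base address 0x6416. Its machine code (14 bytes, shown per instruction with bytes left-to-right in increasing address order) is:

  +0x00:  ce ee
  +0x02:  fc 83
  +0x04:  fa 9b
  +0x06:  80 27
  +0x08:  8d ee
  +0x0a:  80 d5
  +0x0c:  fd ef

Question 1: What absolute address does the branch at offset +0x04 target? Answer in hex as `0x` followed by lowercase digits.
0x6416

off 0x04: read fa 9b as little → 0x9bfa
  opcode bits[15:10]=0x26: bl/J
  imm: (w>>0)&0x3ff=0x3fa (s10→-6) → $-6
  target = base 0x6416 + off 0x04 + 2 + imm -6 = 0x6416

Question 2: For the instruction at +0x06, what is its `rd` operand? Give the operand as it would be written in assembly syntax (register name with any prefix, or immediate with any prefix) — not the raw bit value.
r7

+0x06: 80 27 ⇒ word 0x2780 (little)
  opcode bits[15:10]=0x9: pop/R
  rd: (w>>7)&0x7=0x7 → r7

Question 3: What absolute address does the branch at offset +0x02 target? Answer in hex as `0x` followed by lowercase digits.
[02] fc 83 → 0x83fc
  opcode bits[15:10]=0x20: goto/J
  imm@[9:0]=0x3fc (s10→-4) ⇒ $-4
  target = base 0x6416 + off 0x02 + 2 + imm -4 = 0x6416

0x6416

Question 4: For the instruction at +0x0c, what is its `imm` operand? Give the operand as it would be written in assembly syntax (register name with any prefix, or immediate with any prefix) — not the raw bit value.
$125

[0c] fd ef → 0xeffd
  top 6b → 0x3b → shli [RI]
  [9:7] rd=7 = r7
  [6:0] imm=125 = $125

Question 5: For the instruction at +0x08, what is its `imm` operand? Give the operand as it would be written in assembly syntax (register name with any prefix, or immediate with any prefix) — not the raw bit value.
off 0x08: read 8d ee as little → 0xee8d
  opcode bits[15:10]=0x3b: shli/RI
  rd: (w>>7)&0x7=0x5 → r5
  imm: (w>>0)&0x7f=0xd → $13

$13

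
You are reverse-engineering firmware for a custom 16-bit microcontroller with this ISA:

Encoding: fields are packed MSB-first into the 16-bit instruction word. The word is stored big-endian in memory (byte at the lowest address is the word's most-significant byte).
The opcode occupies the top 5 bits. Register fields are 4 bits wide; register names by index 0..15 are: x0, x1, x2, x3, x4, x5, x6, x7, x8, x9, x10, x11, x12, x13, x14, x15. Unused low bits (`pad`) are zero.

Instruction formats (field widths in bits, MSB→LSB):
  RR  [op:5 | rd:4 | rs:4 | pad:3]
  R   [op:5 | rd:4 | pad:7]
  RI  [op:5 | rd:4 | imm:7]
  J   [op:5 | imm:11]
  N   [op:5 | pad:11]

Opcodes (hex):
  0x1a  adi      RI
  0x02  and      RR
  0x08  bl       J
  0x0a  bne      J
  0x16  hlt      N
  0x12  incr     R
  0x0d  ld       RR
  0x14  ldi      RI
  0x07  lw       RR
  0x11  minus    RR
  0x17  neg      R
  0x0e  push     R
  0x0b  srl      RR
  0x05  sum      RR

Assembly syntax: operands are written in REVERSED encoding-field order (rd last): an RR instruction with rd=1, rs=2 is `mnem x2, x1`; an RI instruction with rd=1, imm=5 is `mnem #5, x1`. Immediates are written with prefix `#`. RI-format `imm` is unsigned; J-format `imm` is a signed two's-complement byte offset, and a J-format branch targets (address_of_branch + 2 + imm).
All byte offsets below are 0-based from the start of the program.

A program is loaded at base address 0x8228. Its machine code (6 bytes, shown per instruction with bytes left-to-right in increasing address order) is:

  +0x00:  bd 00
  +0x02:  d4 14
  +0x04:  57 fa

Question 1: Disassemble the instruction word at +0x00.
@+00  big-endian(bd 00) = 0xbd00
  top 5b → 0x17 → neg [R]
  rd: (w>>7)&0xf=0xa → x10

neg x10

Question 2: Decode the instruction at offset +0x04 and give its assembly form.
+0x04: 57 fa ⇒ word 0x57fa (big)
  top 5b → 0xa → bne [J]
  imm@[10:0]=0x7fa (s11→-6) ⇒ #-6

bne #-6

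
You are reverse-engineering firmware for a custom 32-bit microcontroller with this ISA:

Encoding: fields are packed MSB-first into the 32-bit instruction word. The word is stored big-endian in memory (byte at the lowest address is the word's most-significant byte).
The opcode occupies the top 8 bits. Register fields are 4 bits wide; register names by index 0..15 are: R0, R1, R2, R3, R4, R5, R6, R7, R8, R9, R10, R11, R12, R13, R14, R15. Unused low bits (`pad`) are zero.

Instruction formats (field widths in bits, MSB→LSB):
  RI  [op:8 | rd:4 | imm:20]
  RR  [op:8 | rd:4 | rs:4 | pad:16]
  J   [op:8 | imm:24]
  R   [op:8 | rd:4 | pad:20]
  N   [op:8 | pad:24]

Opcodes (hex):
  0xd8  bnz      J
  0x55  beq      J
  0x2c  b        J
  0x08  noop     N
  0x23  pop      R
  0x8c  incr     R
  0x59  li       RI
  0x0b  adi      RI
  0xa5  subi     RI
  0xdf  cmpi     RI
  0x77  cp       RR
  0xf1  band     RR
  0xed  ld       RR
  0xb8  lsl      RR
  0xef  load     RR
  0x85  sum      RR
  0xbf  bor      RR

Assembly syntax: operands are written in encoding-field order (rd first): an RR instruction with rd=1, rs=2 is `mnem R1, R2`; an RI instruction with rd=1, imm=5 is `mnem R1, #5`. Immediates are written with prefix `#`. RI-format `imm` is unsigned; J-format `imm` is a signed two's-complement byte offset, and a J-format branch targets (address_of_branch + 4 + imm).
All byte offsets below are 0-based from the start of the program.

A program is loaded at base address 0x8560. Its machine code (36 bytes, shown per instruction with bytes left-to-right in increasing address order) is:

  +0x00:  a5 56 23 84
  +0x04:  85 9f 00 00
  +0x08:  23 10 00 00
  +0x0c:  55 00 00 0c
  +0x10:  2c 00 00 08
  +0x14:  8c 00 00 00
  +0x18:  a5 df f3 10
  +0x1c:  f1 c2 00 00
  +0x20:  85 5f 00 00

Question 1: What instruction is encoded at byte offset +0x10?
@+10  big-endian(2c 00 00 08) = 0x2c000008
  top 8b → 0x2c → b [J]
  [23:0] imm=8 = #8

b #8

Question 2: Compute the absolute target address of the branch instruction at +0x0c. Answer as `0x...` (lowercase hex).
+0x0c: 55 00 00 0c ⇒ word 0x5500000c (big)
  opcode bits[31:24]=0x55: beq/J
  imm@[23:0]=0xc ⇒ #12
  target = base 0x8560 + off 0x0c + 4 + imm 12 = 0x857c

0x857c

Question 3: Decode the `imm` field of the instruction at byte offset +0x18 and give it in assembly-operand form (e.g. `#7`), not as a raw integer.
+0x18: a5 df f3 10 ⇒ word 0xa5dff310 (big)
  op=0xa5dff310>>24=0xa5 ⇒ subi (RI)
  [23:20] rd=13 = R13
  [19:0] imm=1045264 = #1045264

#1045264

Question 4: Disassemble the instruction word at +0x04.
sum R9, R15

@+04  big-endian(85 9f 00 00) = 0x859f0000
  top 8b → 0x85 → sum [RR]
  [23:20] rd=9 = R9
  [19:16] rs=15 = R15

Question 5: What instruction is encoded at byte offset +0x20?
@+20  big-endian(85 5f 00 00) = 0x855f0000
  opcode bits[31:24]=0x85: sum/RR
  rd: (w>>20)&0xf=0x5 → R5
  rs: (w>>16)&0xf=0xf → R15

sum R5, R15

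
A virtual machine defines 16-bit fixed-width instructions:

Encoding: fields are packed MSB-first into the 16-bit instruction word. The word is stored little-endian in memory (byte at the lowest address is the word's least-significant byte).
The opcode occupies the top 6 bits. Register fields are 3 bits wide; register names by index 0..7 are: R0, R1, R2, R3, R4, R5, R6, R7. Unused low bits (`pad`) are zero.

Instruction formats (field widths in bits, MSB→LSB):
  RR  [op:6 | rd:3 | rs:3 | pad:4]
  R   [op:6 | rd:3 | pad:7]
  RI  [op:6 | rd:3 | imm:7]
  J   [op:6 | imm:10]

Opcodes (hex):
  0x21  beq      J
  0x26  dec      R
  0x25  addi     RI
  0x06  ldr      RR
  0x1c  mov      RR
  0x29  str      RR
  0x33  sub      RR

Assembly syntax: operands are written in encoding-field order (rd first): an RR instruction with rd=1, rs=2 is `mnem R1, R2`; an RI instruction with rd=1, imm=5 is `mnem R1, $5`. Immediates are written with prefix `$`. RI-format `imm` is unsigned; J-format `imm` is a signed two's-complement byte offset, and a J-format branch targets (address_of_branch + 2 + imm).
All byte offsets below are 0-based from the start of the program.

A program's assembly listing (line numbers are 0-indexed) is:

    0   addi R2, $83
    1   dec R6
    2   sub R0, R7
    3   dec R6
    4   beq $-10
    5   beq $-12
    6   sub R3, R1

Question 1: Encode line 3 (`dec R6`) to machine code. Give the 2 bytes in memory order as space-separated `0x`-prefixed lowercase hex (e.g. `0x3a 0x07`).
0x00 0x9b

line 3 (dec): pack op=0x26:6|rd=6:3|pad=0:7 = 0x9b00; little→ 00 9b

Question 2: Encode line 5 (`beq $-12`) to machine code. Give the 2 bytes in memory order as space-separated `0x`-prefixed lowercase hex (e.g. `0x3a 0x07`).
5. beq fields op=0x21:6|imm=-12:10 → word 87f4h → f4 87

0xf4 0x87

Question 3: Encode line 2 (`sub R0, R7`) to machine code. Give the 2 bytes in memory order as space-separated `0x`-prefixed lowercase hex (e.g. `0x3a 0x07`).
0x70 0xcc

2. sub fields op=0x33:6|rd=0:3|rs=7:3|pad=0:4 → word cc70h → 70 cc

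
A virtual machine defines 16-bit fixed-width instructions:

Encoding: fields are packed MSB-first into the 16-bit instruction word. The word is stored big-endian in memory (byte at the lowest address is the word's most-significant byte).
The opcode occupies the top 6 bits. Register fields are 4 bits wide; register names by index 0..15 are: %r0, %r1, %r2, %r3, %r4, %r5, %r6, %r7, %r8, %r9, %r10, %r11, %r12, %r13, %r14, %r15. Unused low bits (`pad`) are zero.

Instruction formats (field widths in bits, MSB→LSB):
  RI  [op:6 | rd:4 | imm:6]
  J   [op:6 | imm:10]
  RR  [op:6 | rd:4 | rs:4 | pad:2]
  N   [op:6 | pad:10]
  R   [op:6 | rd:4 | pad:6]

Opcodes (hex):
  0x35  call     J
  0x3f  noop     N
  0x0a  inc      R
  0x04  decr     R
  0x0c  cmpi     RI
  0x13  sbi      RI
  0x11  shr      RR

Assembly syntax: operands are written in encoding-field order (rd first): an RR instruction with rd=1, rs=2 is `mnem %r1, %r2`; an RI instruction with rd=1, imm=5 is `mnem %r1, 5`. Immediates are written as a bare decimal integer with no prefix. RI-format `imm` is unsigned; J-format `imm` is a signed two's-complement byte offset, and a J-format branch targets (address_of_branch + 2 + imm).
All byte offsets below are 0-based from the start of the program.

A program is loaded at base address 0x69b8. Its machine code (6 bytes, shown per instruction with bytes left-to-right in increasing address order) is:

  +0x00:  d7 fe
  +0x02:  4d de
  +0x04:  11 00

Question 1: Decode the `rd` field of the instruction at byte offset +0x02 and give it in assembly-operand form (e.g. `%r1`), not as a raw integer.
[02] 4d de → 0x4dde
  op=0x4dde>>10=0x13 ⇒ sbi (RI)
  rd@[9:6]=0x7 ⇒ %r7
  imm@[5:0]=0x1e ⇒ 30

%r7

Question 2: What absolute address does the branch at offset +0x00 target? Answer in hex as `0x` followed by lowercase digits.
0x69b8

[00] d7 fe → 0xd7fe
  opcode bits[15:10]=0x35: call/J
  [9:0] imm=1022 (s10→-2) = -2
  target = base 0x69b8 + off 0x00 + 2 + imm -2 = 0x69b8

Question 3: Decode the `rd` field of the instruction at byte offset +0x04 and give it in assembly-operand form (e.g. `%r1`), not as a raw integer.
%r4

[04] 11 00 → 0x1100
  op=0x1100>>10=0x4 ⇒ decr (R)
  [9:6] rd=4 = %r4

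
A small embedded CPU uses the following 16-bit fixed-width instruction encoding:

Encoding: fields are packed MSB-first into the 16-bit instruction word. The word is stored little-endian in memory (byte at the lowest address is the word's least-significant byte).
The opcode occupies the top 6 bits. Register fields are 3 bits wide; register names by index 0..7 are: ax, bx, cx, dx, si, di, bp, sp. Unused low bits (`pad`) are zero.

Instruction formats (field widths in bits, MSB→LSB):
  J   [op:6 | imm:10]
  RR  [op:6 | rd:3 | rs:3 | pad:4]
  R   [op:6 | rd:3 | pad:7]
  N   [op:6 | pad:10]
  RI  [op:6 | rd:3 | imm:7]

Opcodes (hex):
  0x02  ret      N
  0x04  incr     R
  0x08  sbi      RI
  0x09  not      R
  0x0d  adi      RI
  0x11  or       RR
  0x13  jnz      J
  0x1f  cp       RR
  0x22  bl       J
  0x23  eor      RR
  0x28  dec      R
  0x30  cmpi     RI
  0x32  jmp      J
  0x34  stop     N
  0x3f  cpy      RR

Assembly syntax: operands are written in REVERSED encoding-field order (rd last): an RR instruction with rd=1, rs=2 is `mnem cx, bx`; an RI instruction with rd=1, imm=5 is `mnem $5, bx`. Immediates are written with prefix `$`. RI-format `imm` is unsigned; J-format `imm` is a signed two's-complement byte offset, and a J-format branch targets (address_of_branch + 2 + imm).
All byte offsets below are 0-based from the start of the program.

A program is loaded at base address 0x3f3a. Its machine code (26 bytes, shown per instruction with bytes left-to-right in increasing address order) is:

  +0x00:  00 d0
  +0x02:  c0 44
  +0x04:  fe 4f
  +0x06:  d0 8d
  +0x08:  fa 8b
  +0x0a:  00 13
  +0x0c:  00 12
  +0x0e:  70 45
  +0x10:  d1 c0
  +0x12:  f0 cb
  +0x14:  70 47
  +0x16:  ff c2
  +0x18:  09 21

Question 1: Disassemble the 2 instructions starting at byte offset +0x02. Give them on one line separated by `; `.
+0x02: c0 44 ⇒ word 0x44c0 (little)
  top 6b → 0x11 → or [RR]
  rd: (w>>7)&0x7=0x1 → bx
  rs: (w>>4)&0x7=0x4 → si
+0x04: fe 4f ⇒ word 0x4ffe (little)
  top 6b → 0x13 → jnz [J]
  imm: (w>>0)&0x3ff=0x3fe (s10→-2) → $-2

or si, bx; jnz $-2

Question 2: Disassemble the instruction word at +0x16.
cmpi $127, di

off 0x16: read ff c2 as little → 0xc2ff
  opcode bits[15:10]=0x30: cmpi/RI
  [9:7] rd=5 = di
  [6:0] imm=127 = $127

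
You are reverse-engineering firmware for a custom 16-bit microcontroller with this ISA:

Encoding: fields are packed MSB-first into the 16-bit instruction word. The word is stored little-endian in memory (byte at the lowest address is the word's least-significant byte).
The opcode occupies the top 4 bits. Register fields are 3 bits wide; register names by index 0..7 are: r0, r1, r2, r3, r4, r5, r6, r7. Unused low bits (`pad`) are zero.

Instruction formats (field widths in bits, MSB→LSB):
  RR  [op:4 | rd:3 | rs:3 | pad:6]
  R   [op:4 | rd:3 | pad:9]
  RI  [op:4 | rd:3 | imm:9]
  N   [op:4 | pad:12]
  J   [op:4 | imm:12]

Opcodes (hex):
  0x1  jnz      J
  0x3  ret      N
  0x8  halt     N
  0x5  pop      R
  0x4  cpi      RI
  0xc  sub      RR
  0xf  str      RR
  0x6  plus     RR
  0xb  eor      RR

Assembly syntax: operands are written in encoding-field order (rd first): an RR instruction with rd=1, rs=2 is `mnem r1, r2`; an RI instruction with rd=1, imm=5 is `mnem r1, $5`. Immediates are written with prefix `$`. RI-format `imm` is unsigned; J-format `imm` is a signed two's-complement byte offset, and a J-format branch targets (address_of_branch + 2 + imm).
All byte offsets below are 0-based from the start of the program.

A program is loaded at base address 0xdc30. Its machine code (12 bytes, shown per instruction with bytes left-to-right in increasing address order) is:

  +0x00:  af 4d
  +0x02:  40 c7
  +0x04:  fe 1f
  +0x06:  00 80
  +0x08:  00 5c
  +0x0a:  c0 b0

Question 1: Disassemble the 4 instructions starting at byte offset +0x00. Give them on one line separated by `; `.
off 0x00: read af 4d as little → 0x4daf
  top 4b → 0x4 → cpi [RI]
  rd@[11:9]=0x6 ⇒ r6
  imm@[8:0]=0x1af ⇒ $431
off 0x02: read 40 c7 as little → 0xc740
  top 4b → 0xc → sub [RR]
  rd@[11:9]=0x3 ⇒ r3
  rs@[8:6]=0x5 ⇒ r5
off 0x04: read fe 1f as little → 0x1ffe
  top 4b → 0x1 → jnz [J]
  imm@[11:0]=0xffe (s12→-2) ⇒ $-2
off 0x06: read 00 80 as little → 0x8000
  top 4b → 0x8 → halt [N]

cpi r6, $431; sub r3, r5; jnz $-2; halt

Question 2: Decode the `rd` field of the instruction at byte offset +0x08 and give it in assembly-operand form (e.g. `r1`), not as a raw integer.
r6

off 0x08: read 00 5c as little → 0x5c00
  opcode bits[15:12]=0x5: pop/R
  rd: (w>>9)&0x7=0x6 → r6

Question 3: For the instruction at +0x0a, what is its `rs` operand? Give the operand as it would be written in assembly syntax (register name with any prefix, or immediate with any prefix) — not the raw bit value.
r3

[0a] c0 b0 → 0xb0c0
  op=0xb0c0>>12=0xb ⇒ eor (RR)
  rd: (w>>9)&0x7=0x0 → r0
  rs: (w>>6)&0x7=0x3 → r3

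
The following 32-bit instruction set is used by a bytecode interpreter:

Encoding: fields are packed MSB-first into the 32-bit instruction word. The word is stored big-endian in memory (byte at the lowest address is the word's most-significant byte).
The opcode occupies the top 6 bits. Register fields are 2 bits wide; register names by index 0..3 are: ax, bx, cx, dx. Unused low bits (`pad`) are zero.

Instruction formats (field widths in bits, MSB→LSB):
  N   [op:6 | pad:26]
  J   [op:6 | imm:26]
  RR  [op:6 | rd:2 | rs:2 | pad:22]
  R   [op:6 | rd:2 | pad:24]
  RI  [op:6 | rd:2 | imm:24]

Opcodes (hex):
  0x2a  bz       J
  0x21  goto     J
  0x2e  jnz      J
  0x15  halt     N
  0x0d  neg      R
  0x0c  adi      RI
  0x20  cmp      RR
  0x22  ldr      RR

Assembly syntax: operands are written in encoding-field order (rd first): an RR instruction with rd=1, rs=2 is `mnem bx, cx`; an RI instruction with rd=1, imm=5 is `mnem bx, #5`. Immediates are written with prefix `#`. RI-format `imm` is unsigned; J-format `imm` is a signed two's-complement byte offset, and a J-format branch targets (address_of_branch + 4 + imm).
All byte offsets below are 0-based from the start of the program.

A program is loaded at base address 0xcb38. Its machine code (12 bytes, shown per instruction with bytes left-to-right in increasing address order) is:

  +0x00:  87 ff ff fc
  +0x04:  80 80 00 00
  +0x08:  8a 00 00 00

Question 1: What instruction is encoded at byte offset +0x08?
ldr cx, ax

[08] 8a 00 00 00 → 0x8a000000
  op=0x8a000000>>26=0x22 ⇒ ldr (RR)
  rd: (w>>24)&0x3=0x2 → cx
  rs: (w>>22)&0x3=0x0 → ax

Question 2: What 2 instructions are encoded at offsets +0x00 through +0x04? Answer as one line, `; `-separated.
@+00  big-endian(87 ff ff fc) = 0x87fffffc
  top 6b → 0x21 → goto [J]
  [25:0] imm=67108860 (s26→-4) = #-4
@+04  big-endian(80 80 00 00) = 0x80800000
  top 6b → 0x20 → cmp [RR]
  [25:24] rd=0 = ax
  [23:22] rs=2 = cx

goto #-4; cmp ax, cx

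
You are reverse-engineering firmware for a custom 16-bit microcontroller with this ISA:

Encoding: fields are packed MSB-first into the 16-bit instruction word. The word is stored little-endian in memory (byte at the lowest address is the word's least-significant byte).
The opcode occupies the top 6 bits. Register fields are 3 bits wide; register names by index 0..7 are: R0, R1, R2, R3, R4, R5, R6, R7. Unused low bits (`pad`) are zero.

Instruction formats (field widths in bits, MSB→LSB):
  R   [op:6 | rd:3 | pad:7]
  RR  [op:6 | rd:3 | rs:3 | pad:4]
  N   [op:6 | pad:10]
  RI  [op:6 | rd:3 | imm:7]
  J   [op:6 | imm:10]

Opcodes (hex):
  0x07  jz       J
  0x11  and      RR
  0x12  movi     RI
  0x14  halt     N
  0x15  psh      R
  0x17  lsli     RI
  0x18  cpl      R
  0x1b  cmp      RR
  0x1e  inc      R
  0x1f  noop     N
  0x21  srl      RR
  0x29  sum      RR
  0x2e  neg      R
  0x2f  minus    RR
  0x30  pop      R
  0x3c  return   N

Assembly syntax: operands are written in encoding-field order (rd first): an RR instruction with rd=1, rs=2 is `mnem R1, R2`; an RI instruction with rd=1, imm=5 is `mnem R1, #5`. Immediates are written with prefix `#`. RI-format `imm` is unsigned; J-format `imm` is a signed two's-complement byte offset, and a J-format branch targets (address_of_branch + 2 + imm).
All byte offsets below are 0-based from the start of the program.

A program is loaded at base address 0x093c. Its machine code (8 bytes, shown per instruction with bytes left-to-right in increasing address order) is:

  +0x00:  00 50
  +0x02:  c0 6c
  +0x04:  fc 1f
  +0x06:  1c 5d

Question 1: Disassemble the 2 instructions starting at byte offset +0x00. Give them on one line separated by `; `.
halt; cmp R1, R4

+0x00: 00 50 ⇒ word 0x5000 (little)
  top 6b → 0x14 → halt [N]
+0x02: c0 6c ⇒ word 0x6cc0 (little)
  top 6b → 0x1b → cmp [RR]
  [9:7] rd=1 = R1
  [6:4] rs=4 = R4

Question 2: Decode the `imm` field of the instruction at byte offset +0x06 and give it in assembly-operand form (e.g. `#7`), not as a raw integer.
#28

[06] 1c 5d → 0x5d1c
  opcode bits[15:10]=0x17: lsli/RI
  rd: (w>>7)&0x7=0x2 → R2
  imm: (w>>0)&0x7f=0x1c → #28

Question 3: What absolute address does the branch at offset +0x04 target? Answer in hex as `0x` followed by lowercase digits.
0x093e

[04] fc 1f → 0x1ffc
  opcode bits[15:10]=0x7: jz/J
  imm: (w>>0)&0x3ff=0x3fc (s10→-4) → #-4
  target = base 0x093c + off 0x04 + 2 + imm -4 = 0x093e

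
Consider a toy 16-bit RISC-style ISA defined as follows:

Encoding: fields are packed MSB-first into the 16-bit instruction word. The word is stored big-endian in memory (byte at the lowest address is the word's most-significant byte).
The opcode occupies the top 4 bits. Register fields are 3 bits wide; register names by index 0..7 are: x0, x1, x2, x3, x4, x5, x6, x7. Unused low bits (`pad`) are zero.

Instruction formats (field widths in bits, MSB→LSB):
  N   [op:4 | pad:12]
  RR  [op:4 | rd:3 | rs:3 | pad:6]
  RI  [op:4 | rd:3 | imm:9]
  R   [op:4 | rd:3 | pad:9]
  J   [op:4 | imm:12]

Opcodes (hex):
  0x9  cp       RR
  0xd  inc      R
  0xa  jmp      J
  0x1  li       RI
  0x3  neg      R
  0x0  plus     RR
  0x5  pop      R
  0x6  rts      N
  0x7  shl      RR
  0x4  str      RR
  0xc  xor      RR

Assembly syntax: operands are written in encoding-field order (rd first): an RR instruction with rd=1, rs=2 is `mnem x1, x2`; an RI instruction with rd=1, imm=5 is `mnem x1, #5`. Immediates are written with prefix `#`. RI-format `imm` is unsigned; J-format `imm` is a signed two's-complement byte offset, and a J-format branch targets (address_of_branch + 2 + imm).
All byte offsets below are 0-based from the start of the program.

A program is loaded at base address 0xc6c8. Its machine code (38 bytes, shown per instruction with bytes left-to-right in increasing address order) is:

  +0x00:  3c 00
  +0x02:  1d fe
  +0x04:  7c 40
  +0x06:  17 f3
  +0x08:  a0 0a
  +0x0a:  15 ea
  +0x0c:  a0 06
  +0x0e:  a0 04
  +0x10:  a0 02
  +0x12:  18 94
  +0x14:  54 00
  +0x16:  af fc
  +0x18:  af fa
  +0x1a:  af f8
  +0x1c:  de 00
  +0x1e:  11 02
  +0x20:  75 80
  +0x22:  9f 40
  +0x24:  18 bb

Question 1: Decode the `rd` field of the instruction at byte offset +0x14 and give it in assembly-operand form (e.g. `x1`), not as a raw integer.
+0x14: 54 00 ⇒ word 0x5400 (big)
  opcode bits[15:12]=0x5: pop/R
  [11:9] rd=2 = x2

x2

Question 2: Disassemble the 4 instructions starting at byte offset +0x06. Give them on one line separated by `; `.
li x3, #499; jmp #10; li x2, #490; jmp #6

+0x06: 17 f3 ⇒ word 0x17f3 (big)
  opcode bits[15:12]=0x1: li/RI
  rd@[11:9]=0x3 ⇒ x3
  imm@[8:0]=0x1f3 ⇒ #499
+0x08: a0 0a ⇒ word 0xa00a (big)
  opcode bits[15:12]=0xa: jmp/J
  imm@[11:0]=0xa ⇒ #10
+0x0a: 15 ea ⇒ word 0x15ea (big)
  opcode bits[15:12]=0x1: li/RI
  rd@[11:9]=0x2 ⇒ x2
  imm@[8:0]=0x1ea ⇒ #490
+0x0c: a0 06 ⇒ word 0xa006 (big)
  opcode bits[15:12]=0xa: jmp/J
  imm@[11:0]=0x6 ⇒ #6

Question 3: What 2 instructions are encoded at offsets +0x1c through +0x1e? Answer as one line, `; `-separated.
inc x7; li x0, #258

+0x1c: de 00 ⇒ word 0xde00 (big)
  opcode bits[15:12]=0xd: inc/R
  [11:9] rd=7 = x7
+0x1e: 11 02 ⇒ word 0x1102 (big)
  opcode bits[15:12]=0x1: li/RI
  [11:9] rd=0 = x0
  [8:0] imm=258 = #258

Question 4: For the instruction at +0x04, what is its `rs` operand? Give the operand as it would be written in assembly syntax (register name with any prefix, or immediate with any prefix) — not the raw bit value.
@+04  big-endian(7c 40) = 0x7c40
  op=0x7c40>>12=0x7 ⇒ shl (RR)
  rd@[11:9]=0x6 ⇒ x6
  rs@[8:6]=0x1 ⇒ x1

x1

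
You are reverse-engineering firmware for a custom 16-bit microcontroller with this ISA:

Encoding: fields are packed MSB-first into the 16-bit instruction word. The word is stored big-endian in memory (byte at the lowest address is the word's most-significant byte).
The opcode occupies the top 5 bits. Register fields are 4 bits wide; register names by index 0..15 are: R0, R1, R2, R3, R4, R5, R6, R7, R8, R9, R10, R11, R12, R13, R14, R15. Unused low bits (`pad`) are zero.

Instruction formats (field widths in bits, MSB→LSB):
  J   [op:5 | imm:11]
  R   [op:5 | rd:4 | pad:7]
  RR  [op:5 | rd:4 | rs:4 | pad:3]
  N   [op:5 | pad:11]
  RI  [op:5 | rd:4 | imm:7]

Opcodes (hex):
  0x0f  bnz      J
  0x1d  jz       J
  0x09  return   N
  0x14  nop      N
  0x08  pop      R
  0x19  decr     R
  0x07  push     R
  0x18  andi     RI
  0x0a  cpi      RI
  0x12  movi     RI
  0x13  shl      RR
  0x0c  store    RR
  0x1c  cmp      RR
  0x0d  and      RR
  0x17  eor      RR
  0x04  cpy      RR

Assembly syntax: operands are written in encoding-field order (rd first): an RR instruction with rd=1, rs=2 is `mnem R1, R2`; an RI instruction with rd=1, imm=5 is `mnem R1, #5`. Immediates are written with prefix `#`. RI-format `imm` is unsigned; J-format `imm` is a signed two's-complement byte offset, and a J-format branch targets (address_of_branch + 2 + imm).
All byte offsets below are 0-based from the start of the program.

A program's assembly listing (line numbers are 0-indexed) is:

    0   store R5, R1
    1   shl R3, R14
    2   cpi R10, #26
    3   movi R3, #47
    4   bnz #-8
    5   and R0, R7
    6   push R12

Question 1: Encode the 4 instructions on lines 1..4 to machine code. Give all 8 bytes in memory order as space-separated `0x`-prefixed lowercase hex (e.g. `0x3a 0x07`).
0x99 0xf0 0x55 0x1a 0x91 0xaf 0x7f 0xf8

line 1 (shl): pack op=0x13:5|rd=3:4|rs=14:4|pad=0:3 = 0x99f0; big→ 99 f0
line 2 (cpi): pack op=0xa:5|rd=10:4|imm=26:7 = 0x551a; big→ 55 1a
line 3 (movi): pack op=0x12:5|rd=3:4|imm=47:7 = 0x91af; big→ 91 af
line 4 (bnz): pack op=0xf:5|imm=-8:11 = 0x7ff8; big→ 7f f8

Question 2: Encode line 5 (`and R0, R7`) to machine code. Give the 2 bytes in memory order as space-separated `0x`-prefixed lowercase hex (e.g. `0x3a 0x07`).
0x68 0x38

line 5 (and): pack op=0xd:5|rd=0:4|rs=7:4|pad=0:3 = 0x6838; big→ 68 38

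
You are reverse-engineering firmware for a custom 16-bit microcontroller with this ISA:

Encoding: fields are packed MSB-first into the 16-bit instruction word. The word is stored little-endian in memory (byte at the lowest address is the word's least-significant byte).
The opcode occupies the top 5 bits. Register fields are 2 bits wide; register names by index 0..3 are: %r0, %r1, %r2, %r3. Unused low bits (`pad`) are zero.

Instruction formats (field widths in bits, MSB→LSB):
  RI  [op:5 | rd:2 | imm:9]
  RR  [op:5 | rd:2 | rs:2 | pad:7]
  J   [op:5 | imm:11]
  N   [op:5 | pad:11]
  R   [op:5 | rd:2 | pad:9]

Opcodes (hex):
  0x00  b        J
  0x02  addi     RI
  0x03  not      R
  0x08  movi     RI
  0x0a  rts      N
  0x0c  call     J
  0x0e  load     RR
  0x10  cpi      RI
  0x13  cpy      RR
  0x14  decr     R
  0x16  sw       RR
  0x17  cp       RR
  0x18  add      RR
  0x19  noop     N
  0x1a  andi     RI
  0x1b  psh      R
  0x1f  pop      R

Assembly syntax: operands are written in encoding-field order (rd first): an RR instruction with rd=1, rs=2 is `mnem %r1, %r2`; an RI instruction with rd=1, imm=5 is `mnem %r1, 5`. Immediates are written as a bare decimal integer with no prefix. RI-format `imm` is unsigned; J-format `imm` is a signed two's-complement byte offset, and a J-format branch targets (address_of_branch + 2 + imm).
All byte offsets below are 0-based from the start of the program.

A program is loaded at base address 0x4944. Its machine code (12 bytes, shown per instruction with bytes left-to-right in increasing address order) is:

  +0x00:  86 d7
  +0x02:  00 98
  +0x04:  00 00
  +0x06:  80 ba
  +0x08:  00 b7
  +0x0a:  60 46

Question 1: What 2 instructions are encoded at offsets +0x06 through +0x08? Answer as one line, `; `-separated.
off 0x06: read 80 ba as little → 0xba80
  op=0xba80>>11=0x17 ⇒ cp (RR)
  [10:9] rd=1 = %r1
  [8:7] rs=1 = %r1
off 0x08: read 00 b7 as little → 0xb700
  op=0xb700>>11=0x16 ⇒ sw (RR)
  [10:9] rd=3 = %r3
  [8:7] rs=2 = %r2

cp %r1, %r1; sw %r3, %r2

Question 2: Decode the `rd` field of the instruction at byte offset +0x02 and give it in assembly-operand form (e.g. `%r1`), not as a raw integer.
%r0

[02] 00 98 → 0x9800
  top 5b → 0x13 → cpy [RR]
  rd@[10:9]=0x0 ⇒ %r0
  rs@[8:7]=0x0 ⇒ %r0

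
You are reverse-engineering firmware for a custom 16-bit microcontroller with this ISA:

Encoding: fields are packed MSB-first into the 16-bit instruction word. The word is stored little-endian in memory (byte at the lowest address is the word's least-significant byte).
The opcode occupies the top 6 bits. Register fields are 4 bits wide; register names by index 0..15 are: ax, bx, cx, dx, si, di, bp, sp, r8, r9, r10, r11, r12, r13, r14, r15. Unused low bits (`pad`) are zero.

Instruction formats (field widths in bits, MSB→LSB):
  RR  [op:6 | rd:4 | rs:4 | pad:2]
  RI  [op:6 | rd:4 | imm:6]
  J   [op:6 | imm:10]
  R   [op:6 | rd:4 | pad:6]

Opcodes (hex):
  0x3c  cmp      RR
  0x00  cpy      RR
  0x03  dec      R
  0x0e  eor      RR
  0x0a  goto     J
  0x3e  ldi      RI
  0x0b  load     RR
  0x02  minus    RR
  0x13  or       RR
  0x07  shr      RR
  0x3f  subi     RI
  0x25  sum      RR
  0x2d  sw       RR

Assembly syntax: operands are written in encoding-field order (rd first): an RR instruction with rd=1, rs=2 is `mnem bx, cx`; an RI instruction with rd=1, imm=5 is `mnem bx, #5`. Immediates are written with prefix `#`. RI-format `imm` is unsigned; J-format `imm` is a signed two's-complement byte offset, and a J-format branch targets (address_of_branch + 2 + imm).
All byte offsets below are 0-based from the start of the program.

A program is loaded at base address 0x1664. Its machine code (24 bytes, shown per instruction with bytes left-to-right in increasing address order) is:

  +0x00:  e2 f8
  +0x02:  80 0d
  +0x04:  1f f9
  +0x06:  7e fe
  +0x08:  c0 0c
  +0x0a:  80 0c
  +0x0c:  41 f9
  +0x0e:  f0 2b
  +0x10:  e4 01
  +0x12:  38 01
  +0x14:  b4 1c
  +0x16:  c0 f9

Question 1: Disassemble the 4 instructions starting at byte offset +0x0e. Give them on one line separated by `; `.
+0x0e: f0 2b ⇒ word 0x2bf0 (little)
  opcode bits[15:10]=0xa: goto/J
  imm@[9:0]=0x3f0 (s10→-16) ⇒ #-16
+0x10: e4 01 ⇒ word 0x01e4 (little)
  opcode bits[15:10]=0x0: cpy/RR
  rd@[9:6]=0x7 ⇒ sp
  rs@[5:2]=0x9 ⇒ r9
+0x12: 38 01 ⇒ word 0x0138 (little)
  opcode bits[15:10]=0x0: cpy/RR
  rd@[9:6]=0x4 ⇒ si
  rs@[5:2]=0xe ⇒ r14
+0x14: b4 1c ⇒ word 0x1cb4 (little)
  opcode bits[15:10]=0x7: shr/RR
  rd@[9:6]=0x2 ⇒ cx
  rs@[5:2]=0xd ⇒ r13

goto #-16; cpy sp, r9; cpy si, r14; shr cx, r13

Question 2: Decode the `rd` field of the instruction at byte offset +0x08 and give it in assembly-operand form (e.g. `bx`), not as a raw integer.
+0x08: c0 0c ⇒ word 0x0cc0 (little)
  top 6b → 0x3 → dec [R]
  rd: (w>>6)&0xf=0x3 → dx

dx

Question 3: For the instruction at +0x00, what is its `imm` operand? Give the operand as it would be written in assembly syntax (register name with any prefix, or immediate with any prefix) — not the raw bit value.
off 0x00: read e2 f8 as little → 0xf8e2
  op=0xf8e2>>10=0x3e ⇒ ldi (RI)
  rd@[9:6]=0x3 ⇒ dx
  imm@[5:0]=0x22 ⇒ #34

#34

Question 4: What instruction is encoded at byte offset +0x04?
+0x04: 1f f9 ⇒ word 0xf91f (little)
  op=0xf91f>>10=0x3e ⇒ ldi (RI)
  [9:6] rd=4 = si
  [5:0] imm=31 = #31

ldi si, #31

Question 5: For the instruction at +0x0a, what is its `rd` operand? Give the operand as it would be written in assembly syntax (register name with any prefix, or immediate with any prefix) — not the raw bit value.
@+0a  little-endian(80 0c) = 0x0c80
  top 6b → 0x3 → dec [R]
  rd@[9:6]=0x2 ⇒ cx

cx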